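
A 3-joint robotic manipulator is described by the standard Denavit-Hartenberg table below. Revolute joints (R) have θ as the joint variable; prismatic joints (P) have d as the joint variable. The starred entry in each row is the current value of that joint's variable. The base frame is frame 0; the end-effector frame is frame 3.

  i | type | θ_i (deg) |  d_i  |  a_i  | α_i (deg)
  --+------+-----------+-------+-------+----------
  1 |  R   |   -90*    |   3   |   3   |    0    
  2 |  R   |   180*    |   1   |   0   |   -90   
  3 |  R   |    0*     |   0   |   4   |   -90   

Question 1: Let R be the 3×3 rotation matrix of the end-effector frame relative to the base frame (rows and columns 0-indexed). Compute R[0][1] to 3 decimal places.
1.000

End-effector y-axis (col 1 of R) = (1.0000,-0.0000,-0.0000)
R[0][1] = 1.0000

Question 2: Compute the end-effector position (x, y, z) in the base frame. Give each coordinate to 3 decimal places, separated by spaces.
after link 1: o_1 = (0.0000, -3.0000, 3.0000)
after link 2: o_2 = (0.0000, -3.0000, 4.0000)
after link 3: o_3 = (0.0000, 1.0000, 4.0000)

0.000 1.000 4.000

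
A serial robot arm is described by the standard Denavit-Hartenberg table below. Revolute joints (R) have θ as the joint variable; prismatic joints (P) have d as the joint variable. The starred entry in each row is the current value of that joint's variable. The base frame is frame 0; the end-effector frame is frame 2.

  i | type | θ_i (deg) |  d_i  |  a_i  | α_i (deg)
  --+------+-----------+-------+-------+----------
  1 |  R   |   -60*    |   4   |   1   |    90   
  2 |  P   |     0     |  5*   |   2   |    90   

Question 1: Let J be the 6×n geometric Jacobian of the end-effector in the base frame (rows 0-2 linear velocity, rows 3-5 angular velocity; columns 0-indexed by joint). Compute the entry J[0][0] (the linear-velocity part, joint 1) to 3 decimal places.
axis z_0 = ẑ; lever o_n−o_0 = (-2.8301,-5.0981,4.0000)
cross product → J_v[:, 0] = (5.0981,-2.8301,0.0000)
J_ω[:, 0] = z_0
entry J[0][0] = 5.0981

5.098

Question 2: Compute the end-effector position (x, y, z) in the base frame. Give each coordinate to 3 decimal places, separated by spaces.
-2.830 -5.098 4.000

after link 1: o_1 = (0.5000, -0.8660, 4.0000)
after link 2: o_2 = (-2.8301, -5.0981, 4.0000)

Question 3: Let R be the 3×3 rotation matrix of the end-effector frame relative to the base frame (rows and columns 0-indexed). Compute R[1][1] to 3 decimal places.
-0.500

End-effector y-axis (col 1 of R) = (-0.8660,-0.5000,0.0000)
R[1][1] = -0.5000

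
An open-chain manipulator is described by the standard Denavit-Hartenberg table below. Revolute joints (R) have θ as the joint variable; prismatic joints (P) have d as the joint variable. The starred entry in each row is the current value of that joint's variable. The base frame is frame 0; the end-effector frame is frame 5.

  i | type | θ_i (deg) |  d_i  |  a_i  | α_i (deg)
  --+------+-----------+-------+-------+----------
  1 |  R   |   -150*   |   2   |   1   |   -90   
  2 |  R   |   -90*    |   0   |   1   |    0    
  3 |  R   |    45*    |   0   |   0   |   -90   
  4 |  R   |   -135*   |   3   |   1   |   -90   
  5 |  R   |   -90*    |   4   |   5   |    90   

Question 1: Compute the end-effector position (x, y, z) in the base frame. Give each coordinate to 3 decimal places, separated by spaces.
after link 1: o_1 = (-0.8660, -0.5000, 2.0000)
after link 2: o_2 = (-0.8660, -0.5000, 3.0000)
after link 3: o_3 = (-0.8660, -0.5000, 3.0000)
after link 4: o_4 = (-1.9166, -1.9230, 0.3787)
after link 5: o_5 = (-5.2963, -7.1403, -1.1569)

-5.296 -7.140 -1.157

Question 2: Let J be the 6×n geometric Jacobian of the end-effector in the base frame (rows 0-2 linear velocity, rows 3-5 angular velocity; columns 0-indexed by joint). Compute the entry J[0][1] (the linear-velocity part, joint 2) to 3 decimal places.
axis z_1 = (0.5000,-0.8660,0.0000); lever o_n−o_1 = (-4.4303,-6.6403,-3.1569)
cross product → J_v[:, 1] = (2.7339,1.5784,-7.1569)
J_ω[:, 1] = z_1
entry J[0][1] = 2.7339

2.734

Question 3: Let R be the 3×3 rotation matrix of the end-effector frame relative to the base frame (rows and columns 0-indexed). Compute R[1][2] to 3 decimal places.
End-effector z-axis (col 2 of R) = (-0.7866,0.3624,0.5000)
R[1][2] = 0.3624

0.362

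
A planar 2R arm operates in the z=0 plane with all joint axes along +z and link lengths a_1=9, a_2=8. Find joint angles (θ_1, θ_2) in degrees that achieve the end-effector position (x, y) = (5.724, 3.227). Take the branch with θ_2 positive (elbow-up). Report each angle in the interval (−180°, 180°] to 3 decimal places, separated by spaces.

-30.004 134.999

cos θ_2 = (43.1777−9²−8²)/(2·9·8) = -0.7071; θ_2 = 134.9994° (elbow-up)
β = atan2(3.2270,5.7240) = 29.4129°; ψ = atan2(5.6569,3.3432) = 59.4171°
θ_1 = β − ψ = -30.0043°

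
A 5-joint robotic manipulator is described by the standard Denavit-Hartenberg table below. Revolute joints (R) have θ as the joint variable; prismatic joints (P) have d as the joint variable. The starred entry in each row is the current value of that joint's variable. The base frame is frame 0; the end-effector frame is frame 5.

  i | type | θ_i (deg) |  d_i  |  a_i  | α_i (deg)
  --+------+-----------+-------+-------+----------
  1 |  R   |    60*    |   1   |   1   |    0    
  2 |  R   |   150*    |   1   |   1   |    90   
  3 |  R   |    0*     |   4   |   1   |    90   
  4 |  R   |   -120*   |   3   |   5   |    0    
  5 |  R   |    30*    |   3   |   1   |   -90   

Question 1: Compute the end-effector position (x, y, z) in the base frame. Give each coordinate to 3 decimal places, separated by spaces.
1.598 -0.036 -4.000

after link 1: o_1 = (0.5000, 0.8660, 1.0000)
after link 2: o_2 = (-0.3660, 0.3660, 2.0000)
after link 3: o_3 = (-3.2321, 3.3301, 2.0000)
after link 4: o_4 = (1.0981, 0.8301, -1.0000)
after link 5: o_5 = (1.5981, -0.0359, -4.0000)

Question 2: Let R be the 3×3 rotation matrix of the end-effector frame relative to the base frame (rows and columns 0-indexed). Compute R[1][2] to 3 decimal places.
-0.500

End-effector z-axis (col 2 of R) = (-0.8660,-0.5000,-0.0000)
R[1][2] = -0.5000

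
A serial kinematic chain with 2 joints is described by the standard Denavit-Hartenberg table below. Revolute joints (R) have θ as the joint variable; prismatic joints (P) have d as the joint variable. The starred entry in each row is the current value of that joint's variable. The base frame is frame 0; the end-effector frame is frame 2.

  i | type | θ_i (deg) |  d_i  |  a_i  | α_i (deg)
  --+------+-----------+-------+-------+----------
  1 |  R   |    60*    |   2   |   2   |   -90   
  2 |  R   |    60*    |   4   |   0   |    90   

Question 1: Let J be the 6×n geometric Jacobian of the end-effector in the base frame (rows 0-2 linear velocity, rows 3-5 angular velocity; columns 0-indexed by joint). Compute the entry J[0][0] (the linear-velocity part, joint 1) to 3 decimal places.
-3.732

axis z_0 = ẑ; lever o_n−o_0 = (-2.4641,3.7321,2.0000)
cross product → J_v[:, 0] = (-3.7321,-2.4641,0.0000)
J_ω[:, 0] = z_0
entry J[0][0] = -3.7321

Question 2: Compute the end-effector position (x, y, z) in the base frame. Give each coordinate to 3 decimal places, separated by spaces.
-2.464 3.732 2.000

after link 1: o_1 = (1.0000, 1.7321, 2.0000)
after link 2: o_2 = (-2.4641, 3.7321, 2.0000)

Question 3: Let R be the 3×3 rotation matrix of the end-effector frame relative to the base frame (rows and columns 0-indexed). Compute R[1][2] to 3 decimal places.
0.750

End-effector z-axis (col 2 of R) = (0.4330,0.7500,0.5000)
R[1][2] = 0.7500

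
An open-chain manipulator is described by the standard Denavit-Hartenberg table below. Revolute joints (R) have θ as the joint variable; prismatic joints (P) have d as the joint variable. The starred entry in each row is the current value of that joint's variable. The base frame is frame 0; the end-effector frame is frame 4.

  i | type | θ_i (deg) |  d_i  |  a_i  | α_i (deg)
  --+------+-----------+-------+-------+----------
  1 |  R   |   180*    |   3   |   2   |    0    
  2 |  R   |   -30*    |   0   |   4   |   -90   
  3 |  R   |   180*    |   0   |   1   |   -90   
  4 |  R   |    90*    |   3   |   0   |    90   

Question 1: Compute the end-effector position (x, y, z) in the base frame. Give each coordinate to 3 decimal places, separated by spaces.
-4.598 1.500 6.000

after link 1: o_1 = (-2.0000, 0.0000, 3.0000)
after link 2: o_2 = (-5.4641, 2.0000, 3.0000)
after link 3: o_3 = (-4.5981, 1.5000, 3.0000)
after link 4: o_4 = (-4.5981, 1.5000, 6.0000)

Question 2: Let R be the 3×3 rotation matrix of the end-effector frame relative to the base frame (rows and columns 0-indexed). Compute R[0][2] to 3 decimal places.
0.866

End-effector z-axis (col 2 of R) = (0.8660,-0.5000,-0.0000)
R[0][2] = 0.8660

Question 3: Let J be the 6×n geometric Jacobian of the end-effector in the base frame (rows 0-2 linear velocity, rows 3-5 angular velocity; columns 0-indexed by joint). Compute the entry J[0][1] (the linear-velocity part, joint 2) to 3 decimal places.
-1.500

axis z_1 = (0.0000,0.0000,1.0000); lever o_n−o_1 = (-2.5981,1.5000,3.0000)
cross product → J_v[:, 1] = (-1.5000,-2.5981,0.0000)
J_ω[:, 1] = z_1
entry J[0][1] = -1.5000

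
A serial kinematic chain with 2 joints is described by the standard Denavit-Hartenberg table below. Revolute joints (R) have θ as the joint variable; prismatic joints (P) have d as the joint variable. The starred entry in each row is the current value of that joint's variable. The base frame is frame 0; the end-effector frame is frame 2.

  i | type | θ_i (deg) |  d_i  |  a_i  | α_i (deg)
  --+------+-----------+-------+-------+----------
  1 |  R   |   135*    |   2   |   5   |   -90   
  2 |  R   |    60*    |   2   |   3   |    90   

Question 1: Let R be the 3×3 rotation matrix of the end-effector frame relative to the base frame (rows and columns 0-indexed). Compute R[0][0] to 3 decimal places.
End-effector x-axis (col 0 of R) = (-0.3536,0.3536,-0.8660)
R[0][0] = -0.3536

-0.354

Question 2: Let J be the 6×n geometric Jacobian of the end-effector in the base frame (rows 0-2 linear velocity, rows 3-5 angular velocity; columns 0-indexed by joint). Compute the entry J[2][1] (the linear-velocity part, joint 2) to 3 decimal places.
-1.500

axis z_1 = (-0.7071,-0.7071,0.0000); lever o_n−o_1 = (-2.4749,-0.3536,-2.5981)
cross product → J_v[:, 1] = (1.8371,-1.8371,-1.5000)
J_ω[:, 1] = z_1
entry J[2][1] = -1.5000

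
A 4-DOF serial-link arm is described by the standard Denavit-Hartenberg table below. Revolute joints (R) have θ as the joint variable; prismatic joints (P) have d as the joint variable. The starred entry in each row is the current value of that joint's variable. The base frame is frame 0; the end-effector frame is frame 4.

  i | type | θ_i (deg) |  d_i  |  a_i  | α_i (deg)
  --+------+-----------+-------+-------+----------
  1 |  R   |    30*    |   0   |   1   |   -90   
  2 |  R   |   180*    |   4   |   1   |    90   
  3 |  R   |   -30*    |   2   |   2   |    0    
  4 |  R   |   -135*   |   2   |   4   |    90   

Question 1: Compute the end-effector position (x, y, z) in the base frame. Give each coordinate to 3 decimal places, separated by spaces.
after link 1: o_1 = (0.8660, 0.5000, 0.0000)
after link 2: o_2 = (-2.0000, 3.4641, 0.0000)
after link 3: o_3 = (-3.0000, 1.7321, -2.0000)
after link 4: o_4 = (0.8637, 2.7673, -4.0000)

0.864 2.767 -4.000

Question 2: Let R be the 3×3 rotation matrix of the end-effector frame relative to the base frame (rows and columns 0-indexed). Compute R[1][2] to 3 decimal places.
0.966

End-effector z-axis (col 2 of R) = (-0.2588,0.9659,0.0000)
R[1][2] = 0.9659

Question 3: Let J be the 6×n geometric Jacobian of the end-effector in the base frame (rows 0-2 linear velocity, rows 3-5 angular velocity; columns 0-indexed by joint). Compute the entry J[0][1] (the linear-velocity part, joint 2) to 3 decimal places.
axis z_1 = (-0.5000,0.8660,0.0000); lever o_n−o_1 = (-0.0023,2.2673,-4.0000)
cross product → J_v[:, 1] = (-3.4641,-2.0000,-1.1317)
J_ω[:, 1] = z_1
entry J[0][1] = -3.4641

-3.464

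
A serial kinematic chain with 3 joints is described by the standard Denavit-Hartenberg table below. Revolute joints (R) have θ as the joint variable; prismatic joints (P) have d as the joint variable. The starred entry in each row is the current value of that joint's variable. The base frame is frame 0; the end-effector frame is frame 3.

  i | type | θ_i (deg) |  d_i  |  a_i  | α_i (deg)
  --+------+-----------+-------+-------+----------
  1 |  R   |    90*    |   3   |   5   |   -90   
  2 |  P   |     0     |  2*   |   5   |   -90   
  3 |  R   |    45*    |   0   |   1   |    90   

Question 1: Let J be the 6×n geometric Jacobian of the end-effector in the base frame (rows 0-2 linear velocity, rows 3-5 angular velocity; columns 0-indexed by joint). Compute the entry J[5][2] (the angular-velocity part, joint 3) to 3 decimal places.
-1.000

axis z_2 = (-0.0000,0.0000,-1.0000); lever o_n−o_2 = (0.7071,0.7071,0.0000)
cross product → J_v[:, 2] = (0.7071,-0.7071,-0.0000)
J_ω[:, 2] = z_2
entry J[5][2] = -1.0000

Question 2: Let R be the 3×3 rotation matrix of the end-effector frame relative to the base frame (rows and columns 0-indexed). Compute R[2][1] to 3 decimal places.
-1.000

End-effector y-axis (col 1 of R) = (-0.0000,-0.0000,-1.0000)
R[2][1] = -1.0000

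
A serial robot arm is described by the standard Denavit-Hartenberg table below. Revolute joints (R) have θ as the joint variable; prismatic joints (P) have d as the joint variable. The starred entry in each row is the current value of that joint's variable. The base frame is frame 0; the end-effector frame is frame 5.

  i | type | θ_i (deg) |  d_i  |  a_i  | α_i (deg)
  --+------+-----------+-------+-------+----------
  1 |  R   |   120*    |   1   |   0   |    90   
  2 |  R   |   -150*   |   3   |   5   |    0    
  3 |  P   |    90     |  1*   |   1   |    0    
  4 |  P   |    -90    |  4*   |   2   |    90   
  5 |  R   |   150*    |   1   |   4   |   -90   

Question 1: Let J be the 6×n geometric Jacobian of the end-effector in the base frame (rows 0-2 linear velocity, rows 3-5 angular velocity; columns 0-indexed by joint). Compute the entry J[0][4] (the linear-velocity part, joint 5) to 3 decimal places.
-3.866

axis z_4 = (0.2500,-0.4330,0.8660); lever o_n−o_4 = (0.4821,3.1651,2.5981)
cross product → J_v[:, 4] = (-3.8660,-0.2321,1.0000)
J_ω[:, 4] = z_4
entry J[0][4] = -3.8660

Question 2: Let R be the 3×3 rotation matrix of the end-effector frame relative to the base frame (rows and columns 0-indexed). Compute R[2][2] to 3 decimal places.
0.250

End-effector z-axis (col 2 of R) = (-0.9665,-0.0580,0.2500)
R[2][2] = 0.2500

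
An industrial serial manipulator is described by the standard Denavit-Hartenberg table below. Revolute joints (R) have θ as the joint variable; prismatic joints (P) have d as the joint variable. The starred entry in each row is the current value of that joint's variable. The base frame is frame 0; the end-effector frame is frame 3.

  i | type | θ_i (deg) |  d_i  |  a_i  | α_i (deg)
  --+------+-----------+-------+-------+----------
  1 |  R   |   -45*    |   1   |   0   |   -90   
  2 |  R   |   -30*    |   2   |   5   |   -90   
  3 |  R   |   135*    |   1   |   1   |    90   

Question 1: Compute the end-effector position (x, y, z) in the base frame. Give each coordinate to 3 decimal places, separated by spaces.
3.897 -2.068 2.280

after link 1: o_1 = (0.0000, 0.0000, 1.0000)
after link 2: o_2 = (4.4761, -1.6476, 3.5000)
after link 3: o_3 = (3.8966, -2.0682, 2.2804)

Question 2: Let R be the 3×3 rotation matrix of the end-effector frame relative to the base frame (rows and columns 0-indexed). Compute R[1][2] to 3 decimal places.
End-effector z-axis (col 2 of R) = (-0.0670,-0.9330,0.3536)
R[1][2] = -0.9330

-0.933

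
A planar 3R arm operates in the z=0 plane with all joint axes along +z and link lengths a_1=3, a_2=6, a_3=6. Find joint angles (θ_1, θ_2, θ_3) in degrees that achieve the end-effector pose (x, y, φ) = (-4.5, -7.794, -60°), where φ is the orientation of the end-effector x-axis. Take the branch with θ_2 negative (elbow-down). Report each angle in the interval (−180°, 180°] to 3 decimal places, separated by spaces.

-120.000 -60.002 120.002

wrist centre = target − a_3·(cos φ, sin φ) = (-7.5000, -2.5978)
cos θ_2 = (62.9988−3²−6²)/(2·3·6) = 0.5000; θ_2 = -60.0022° (elbow-down)
β = atan2(-2.5978,-7.5000) = -160.8950°; ψ = atan2(-5.1963,5.9998) = -40.8950°
θ_1 = β − ψ = -120.0000°
θ_3 = φ − θ_1 − θ_2 = 120.0022° (wrapped to (-180°,180°])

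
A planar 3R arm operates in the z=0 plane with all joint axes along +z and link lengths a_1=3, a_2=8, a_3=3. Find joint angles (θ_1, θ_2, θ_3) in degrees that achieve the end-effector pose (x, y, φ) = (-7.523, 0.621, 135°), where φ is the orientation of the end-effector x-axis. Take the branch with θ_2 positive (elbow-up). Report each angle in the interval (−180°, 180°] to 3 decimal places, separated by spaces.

wrist centre = target − a_3·(cos φ, sin φ) = (-5.4017, -1.5003)
cos θ_2 = (31.4291−3²−8²)/(2·3·8) = -0.8661; θ_2 = 150.0040° (elbow-up)
β = atan2(-1.5003,-5.4017) = -164.4773°; ψ = atan2(3.9995,-3.9285) = 134.4867°
θ_1 = β − ψ = -298.9640°
θ_3 = φ − θ_1 − θ_2 = -76.0400° (wrapped to (-180°,180°])

61.036 150.004 -76.040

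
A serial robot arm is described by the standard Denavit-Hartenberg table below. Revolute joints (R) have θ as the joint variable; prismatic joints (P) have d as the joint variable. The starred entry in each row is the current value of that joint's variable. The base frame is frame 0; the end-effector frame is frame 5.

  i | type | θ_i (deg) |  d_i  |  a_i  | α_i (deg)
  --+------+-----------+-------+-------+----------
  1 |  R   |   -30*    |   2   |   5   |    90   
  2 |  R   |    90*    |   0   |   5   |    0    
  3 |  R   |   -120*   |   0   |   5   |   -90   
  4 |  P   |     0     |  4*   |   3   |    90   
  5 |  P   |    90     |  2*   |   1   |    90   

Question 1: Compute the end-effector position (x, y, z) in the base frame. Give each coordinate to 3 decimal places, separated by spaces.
11.495 -8.946 7.330

after link 1: o_1 = (4.3301, -2.5000, 2.0000)
after link 2: o_2 = (4.3301, -2.5000, 7.0000)
after link 3: o_3 = (8.0801, -4.6651, 4.5000)
after link 4: o_4 = (12.0622, -6.9641, 6.4641)
after link 5: o_5 = (11.4952, -8.9462, 7.3301)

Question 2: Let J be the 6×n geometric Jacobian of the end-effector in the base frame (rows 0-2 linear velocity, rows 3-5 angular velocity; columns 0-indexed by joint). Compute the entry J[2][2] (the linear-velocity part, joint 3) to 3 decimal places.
axis z_2 = (-0.5000,-0.8660,0.0000); lever o_n−o_2 = (7.1651,-6.4462,0.3301)
cross product → J_v[:, 2] = (-0.2859,0.1651,9.4282)
J_ω[:, 2] = z_2
entry J[2][2] = 9.4282

9.428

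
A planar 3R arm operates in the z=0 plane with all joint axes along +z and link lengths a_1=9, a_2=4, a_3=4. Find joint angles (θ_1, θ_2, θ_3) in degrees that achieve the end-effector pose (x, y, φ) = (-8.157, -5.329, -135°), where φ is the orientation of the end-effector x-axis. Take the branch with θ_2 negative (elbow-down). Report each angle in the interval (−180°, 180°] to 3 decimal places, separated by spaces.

-134.996 -149.999 149.996

wrist centre = target − a_3·(cos φ, sin φ) = (-5.3286, -2.5006)
cos θ_2 = (34.6466−9²−4²)/(2·9·4) = -0.8660; θ_2 = -149.9994° (elbow-down)
β = atan2(-2.5006,-5.3286) = -154.8604°; ψ = atan2(-2.0000,5.5359) = -19.8640°
θ_1 = β − ψ = -134.9965°
θ_3 = φ − θ_1 − θ_2 = 149.9959° (wrapped to (-180°,180°])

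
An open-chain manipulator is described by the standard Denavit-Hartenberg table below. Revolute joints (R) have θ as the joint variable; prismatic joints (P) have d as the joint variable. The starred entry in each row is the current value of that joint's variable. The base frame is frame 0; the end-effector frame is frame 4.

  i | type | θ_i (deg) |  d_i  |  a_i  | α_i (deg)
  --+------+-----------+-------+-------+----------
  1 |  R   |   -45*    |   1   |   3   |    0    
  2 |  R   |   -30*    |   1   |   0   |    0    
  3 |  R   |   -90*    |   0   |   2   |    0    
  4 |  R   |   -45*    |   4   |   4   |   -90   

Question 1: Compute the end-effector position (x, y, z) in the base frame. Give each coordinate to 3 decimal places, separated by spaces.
after link 1: o_1 = (2.1213, -2.1213, 1.0000)
after link 2: o_2 = (2.1213, -2.1213, 2.0000)
after link 3: o_3 = (0.1895, -2.6390, 2.0000)
after link 4: o_4 = (-3.2746, -0.6390, 6.0000)

-3.275 -0.639 6.000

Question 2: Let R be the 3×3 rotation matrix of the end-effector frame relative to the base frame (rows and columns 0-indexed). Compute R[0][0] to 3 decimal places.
End-effector x-axis (col 0 of R) = (-0.8660,0.5000,0.0000)
R[0][0] = -0.8660

-0.866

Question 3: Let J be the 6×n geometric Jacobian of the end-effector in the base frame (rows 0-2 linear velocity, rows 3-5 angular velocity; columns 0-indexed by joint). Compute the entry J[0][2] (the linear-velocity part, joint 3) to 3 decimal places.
axis z_2 = (0.0000,0.0000,1.0000); lever o_n−o_2 = (-5.3960,1.4824,4.0000)
cross product → J_v[:, 2] = (-1.4824,-5.3960,0.0000)
J_ω[:, 2] = z_2
entry J[0][2] = -1.4824

-1.482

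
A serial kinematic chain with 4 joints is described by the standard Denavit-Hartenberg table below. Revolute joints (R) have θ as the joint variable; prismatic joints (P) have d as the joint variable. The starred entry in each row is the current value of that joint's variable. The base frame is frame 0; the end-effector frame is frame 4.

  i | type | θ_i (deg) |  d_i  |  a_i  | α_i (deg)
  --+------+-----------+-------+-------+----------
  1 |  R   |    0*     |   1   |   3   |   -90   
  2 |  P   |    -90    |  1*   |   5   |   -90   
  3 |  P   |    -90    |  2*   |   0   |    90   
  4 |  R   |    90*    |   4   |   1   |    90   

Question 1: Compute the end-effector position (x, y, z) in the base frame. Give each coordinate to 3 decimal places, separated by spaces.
after link 1: o_1 = (3.0000, 0.0000, 1.0000)
after link 2: o_2 = (3.0000, 1.0000, 6.0000)
after link 3: o_3 = (5.0000, 1.0000, 6.0000)
after link 4: o_4 = (6.0000, 1.0000, 2.0000)

6.000 1.000 2.000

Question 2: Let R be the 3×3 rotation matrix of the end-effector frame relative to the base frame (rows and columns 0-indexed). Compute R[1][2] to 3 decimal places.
End-effector z-axis (col 2 of R) = (-0.0000,1.0000,0.0000)
R[1][2] = 1.0000

1.000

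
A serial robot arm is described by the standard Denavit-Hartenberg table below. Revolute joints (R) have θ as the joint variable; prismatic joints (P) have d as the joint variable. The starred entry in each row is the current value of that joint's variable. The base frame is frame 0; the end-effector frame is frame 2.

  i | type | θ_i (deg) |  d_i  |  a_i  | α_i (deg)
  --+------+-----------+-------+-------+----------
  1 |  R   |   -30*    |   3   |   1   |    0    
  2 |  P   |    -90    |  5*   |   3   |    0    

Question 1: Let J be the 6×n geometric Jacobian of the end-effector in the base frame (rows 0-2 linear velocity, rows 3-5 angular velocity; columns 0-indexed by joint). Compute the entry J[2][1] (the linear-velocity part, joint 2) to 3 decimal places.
prismatic axis z_1 = (0.0000,0.0000,1.0000)
J_v[:, 1] = z_1; J_ω[:, 1] = (0,0,0)
entry J[2][1] = 1.0000

1.000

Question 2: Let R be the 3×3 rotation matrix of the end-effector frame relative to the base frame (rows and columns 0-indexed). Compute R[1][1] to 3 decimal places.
End-effector y-axis (col 1 of R) = (0.8660,-0.5000,0.0000)
R[1][1] = -0.5000

-0.500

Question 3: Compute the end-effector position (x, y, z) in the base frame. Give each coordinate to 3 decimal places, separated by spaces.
after link 1: o_1 = (0.8660, -0.5000, 3.0000)
after link 2: o_2 = (-0.6340, -3.0981, 8.0000)

-0.634 -3.098 8.000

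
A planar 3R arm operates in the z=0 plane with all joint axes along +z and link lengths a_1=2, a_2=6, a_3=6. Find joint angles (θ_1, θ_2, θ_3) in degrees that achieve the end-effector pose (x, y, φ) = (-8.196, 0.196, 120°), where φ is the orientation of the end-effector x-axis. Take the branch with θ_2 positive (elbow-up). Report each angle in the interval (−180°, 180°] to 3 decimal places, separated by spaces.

177.797 60.000 -117.798

wrist centre = target − a_3·(cos φ, sin φ) = (-5.1960, -5.0002)
cos θ_2 = (51.9999−2²−6²)/(2·2·6) = 0.5000; θ_2 = 60.0002° (elbow-up)
β = atan2(-5.0002,-5.1960) = -136.1004°; ψ = atan2(5.1962,5.0000) = 46.1022°
θ_1 = β − ψ = -182.2026°
θ_3 = φ − θ_1 − θ_2 = -117.7975° (wrapped to (-180°,180°])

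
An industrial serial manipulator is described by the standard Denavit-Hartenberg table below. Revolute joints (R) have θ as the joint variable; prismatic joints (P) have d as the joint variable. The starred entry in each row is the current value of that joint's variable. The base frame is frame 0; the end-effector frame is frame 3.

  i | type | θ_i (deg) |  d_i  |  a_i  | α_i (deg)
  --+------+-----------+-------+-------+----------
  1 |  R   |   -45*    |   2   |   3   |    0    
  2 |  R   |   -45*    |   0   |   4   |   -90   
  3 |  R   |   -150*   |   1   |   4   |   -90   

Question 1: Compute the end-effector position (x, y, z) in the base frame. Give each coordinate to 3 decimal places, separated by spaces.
3.121 -2.657 4.000

after link 1: o_1 = (2.1213, -2.1213, 2.0000)
after link 2: o_2 = (2.1213, -6.1213, 2.0000)
after link 3: o_3 = (3.1213, -2.6572, 4.0000)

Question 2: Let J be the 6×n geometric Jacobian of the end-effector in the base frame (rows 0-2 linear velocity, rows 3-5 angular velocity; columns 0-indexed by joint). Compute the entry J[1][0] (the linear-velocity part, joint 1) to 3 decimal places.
3.121

axis z_0 = ẑ; lever o_n−o_0 = (3.1213,-2.6572,4.0000)
cross product → J_v[:, 0] = (2.6572,3.1213,-0.0000)
J_ω[:, 0] = z_0
entry J[1][0] = 3.1213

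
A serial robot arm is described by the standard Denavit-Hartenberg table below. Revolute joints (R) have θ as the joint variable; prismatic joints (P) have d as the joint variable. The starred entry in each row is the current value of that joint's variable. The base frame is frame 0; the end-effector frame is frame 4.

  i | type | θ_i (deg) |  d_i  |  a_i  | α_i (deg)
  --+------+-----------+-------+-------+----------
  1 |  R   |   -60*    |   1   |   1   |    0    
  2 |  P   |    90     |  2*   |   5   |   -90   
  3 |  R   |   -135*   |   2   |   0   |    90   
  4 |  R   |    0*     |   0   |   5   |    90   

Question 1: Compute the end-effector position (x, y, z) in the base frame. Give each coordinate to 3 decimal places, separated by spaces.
0.768 1.598 6.536

after link 1: o_1 = (0.5000, -0.8660, 1.0000)
after link 2: o_2 = (4.8301, 1.6340, 3.0000)
after link 3: o_3 = (3.8301, 3.3660, 3.0000)
after link 4: o_4 = (0.7683, 1.5983, 6.5355)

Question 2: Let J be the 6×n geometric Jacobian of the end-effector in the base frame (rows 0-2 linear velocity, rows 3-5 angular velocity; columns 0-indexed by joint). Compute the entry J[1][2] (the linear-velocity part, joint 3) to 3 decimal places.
1.768

axis z_2 = (-0.5000,0.8660,0.0000); lever o_n−o_2 = (-4.0619,-0.0357,3.5355)
cross product → J_v[:, 2] = (3.0619,1.7678,3.5355)
J_ω[:, 2] = z_2
entry J[1][2] = 1.7678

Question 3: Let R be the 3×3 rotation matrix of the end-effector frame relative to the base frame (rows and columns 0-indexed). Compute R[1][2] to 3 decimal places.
End-effector z-axis (col 2 of R) = (0.5000,-0.8660,-0.0000)
R[1][2] = -0.8660

-0.866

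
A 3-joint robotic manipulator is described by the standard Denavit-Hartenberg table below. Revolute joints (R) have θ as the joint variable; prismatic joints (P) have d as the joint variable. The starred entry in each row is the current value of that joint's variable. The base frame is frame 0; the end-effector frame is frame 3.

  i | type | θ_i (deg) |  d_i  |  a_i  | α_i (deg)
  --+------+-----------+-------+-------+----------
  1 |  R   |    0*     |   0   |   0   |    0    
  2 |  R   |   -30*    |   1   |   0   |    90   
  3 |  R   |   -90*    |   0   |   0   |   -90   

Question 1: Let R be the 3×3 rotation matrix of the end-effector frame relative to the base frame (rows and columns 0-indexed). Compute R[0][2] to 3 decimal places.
0.866

End-effector z-axis (col 2 of R) = (0.8660,-0.5000,0.0000)
R[0][2] = 0.8660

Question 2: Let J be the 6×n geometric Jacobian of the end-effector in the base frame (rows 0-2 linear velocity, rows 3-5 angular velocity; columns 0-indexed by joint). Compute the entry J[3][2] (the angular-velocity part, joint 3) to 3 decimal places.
axis z_2 = (-0.5000,-0.8660,0.0000); lever o_n−o_2 = (0.0000,0.0000,0.0000)
cross product → J_v[:, 2] = (-0.0000,0.0000,0.0000)
J_ω[:, 2] = z_2
entry J[3][2] = -0.5000

-0.500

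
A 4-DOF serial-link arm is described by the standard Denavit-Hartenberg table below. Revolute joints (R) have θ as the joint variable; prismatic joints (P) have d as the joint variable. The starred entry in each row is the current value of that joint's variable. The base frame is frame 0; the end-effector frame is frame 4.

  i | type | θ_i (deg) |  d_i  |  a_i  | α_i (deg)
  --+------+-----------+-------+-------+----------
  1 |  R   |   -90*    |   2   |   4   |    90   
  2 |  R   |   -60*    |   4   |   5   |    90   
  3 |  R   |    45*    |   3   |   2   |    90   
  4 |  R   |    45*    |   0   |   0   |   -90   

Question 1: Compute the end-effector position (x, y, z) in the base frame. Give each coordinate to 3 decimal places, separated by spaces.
-5.414 -4.609 -5.055

after link 1: o_1 = (0.0000, -4.0000, 2.0000)
after link 2: o_2 = (-4.0000, -6.5000, -2.3301)
after link 3: o_3 = (-5.4142, -4.6090, -5.0549)
after link 4: o_4 = (-5.4142, -4.6090, -5.0549)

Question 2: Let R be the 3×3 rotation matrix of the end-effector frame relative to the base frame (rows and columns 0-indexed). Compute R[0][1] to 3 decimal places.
-0.707

End-effector y-axis (col 1 of R) = (-0.7071,0.3536,0.6124)
R[0][1] = -0.7071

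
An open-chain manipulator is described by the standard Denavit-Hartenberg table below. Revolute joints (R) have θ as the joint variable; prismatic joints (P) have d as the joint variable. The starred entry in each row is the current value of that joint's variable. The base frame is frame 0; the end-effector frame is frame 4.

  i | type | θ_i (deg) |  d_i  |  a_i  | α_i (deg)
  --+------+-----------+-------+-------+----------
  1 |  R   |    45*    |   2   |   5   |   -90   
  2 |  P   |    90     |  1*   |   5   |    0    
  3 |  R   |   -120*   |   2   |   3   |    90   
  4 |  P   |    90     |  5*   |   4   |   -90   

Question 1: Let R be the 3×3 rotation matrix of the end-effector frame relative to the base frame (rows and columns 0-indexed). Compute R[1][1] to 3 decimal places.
0.354

End-effector y-axis (col 1 of R) = (0.3536,0.3536,-0.8660)
R[1][1] = 0.3536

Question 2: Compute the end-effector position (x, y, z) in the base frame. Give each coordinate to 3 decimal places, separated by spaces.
after link 1: o_1 = (3.5355, 3.5355, 2.0000)
after link 2: o_2 = (2.8284, 4.2426, -3.0000)
after link 3: o_3 = (3.2513, 7.4940, -1.5000)
after link 4: o_4 = (-1.3449, 8.5546, 2.8301)

-1.345 8.555 2.830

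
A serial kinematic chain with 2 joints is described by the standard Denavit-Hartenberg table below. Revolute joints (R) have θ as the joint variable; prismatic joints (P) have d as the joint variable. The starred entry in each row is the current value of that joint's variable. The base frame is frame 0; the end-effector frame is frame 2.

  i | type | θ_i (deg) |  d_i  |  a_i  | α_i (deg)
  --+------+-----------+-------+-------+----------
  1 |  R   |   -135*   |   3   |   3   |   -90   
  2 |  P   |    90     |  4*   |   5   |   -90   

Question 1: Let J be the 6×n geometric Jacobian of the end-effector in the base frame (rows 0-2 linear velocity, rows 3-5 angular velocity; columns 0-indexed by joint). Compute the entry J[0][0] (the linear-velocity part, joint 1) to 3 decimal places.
4.950

axis z_0 = ẑ; lever o_n−o_0 = (0.7071,-4.9497,-2.0000)
cross product → J_v[:, 0] = (4.9497,0.7071,-0.0000)
J_ω[:, 0] = z_0
entry J[0][0] = 4.9497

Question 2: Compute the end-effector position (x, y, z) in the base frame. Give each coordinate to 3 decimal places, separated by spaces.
0.707 -4.950 -2.000

after link 1: o_1 = (-2.1213, -2.1213, 3.0000)
after link 2: o_2 = (0.7071, -4.9497, -2.0000)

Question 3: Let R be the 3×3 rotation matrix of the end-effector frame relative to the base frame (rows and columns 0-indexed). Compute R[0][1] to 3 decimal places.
-0.707

End-effector y-axis (col 1 of R) = (-0.7071,0.7071,-0.0000)
R[0][1] = -0.7071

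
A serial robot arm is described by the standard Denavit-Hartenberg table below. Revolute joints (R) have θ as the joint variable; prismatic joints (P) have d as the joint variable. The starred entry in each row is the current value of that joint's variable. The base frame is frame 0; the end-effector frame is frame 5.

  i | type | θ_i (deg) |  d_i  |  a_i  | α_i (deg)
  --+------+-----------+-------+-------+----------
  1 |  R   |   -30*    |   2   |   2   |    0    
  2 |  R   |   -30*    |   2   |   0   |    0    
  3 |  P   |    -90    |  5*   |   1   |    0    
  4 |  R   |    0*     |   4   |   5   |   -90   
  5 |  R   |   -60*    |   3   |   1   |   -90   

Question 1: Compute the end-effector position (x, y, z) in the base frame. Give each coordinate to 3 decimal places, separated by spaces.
-2.397 -6.848 13.866

after link 1: o_1 = (1.7321, -1.0000, 2.0000)
after link 2: o_2 = (1.7321, -1.0000, 4.0000)
after link 3: o_3 = (0.8660, -1.5000, 9.0000)
after link 4: o_4 = (-3.4641, -4.0000, 13.0000)
after link 5: o_5 = (-2.3971, -6.8481, 13.8660)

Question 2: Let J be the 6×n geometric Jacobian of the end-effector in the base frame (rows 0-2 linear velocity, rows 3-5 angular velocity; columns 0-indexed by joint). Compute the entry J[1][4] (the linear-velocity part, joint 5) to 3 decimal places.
-0.433

axis z_4 = (0.5000,-0.8660,0.0000); lever o_n−o_4 = (1.0670,-2.8481,0.8660)
cross product → J_v[:, 4] = (-0.7500,-0.4330,-0.5000)
J_ω[:, 4] = z_4
entry J[1][4] = -0.4330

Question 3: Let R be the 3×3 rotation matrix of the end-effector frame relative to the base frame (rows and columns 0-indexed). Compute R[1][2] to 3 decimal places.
-0.433

End-effector z-axis (col 2 of R) = (-0.7500,-0.4330,-0.5000)
R[1][2] = -0.4330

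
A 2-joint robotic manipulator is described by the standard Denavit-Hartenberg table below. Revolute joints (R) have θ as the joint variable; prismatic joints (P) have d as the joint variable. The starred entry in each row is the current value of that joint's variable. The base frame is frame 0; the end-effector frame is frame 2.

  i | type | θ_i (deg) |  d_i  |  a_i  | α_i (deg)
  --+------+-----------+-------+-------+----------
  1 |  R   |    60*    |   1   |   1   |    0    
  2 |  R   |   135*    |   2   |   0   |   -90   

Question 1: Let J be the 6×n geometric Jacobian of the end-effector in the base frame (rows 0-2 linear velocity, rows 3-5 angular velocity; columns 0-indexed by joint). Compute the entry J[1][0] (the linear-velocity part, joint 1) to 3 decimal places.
axis z_0 = ẑ; lever o_n−o_0 = (0.5000,0.8660,3.0000)
cross product → J_v[:, 0] = (-0.8660,0.5000,0.0000)
J_ω[:, 0] = z_0
entry J[1][0] = 0.5000

0.500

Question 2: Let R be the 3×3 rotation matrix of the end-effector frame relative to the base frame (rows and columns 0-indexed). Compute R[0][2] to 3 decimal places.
0.259

End-effector z-axis (col 2 of R) = (0.2588,-0.9659,0.0000)
R[0][2] = 0.2588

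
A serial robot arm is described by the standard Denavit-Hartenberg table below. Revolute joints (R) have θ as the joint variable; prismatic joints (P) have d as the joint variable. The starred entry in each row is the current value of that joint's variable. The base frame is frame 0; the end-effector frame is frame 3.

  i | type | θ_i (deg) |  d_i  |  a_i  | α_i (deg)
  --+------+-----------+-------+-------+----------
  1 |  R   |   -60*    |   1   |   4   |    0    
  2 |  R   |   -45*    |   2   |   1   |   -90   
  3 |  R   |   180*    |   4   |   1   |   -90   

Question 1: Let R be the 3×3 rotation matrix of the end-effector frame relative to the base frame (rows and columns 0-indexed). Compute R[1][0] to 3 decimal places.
0.966

End-effector x-axis (col 0 of R) = (0.2588,0.9659,-0.0000)
R[1][0] = 0.9659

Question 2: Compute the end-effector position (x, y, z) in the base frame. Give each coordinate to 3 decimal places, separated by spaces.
after link 1: o_1 = (2.0000, -3.4641, 1.0000)
after link 2: o_2 = (1.7412, -4.4300, 3.0000)
after link 3: o_3 = (5.8637, -4.4994, 3.0000)

5.864 -4.499 3.000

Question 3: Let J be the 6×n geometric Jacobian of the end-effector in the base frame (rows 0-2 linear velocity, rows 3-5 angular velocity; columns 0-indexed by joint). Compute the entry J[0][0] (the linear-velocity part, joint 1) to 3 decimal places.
axis z_0 = ẑ; lever o_n−o_0 = (5.8637,-4.4994,3.0000)
cross product → J_v[:, 0] = (4.4994,5.8637,-0.0000)
J_ω[:, 0] = z_0
entry J[0][0] = 4.4994

4.499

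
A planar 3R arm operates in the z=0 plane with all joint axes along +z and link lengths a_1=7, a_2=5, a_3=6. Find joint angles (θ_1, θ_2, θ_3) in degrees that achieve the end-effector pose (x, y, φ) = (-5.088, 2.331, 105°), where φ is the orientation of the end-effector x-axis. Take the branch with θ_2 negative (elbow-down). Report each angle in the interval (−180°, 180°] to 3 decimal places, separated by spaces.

wrist centre = target − a_3·(cos φ, sin φ) = (-3.5351, -3.4646)
cos θ_2 = (24.5000−7²−5²)/(2·7·5) = -0.7071; θ_2 = -135.0030° (elbow-down)
β = atan2(-3.4646,-3.5351) = -135.5773°; ψ = atan2(-3.5354,3.4643) = -45.5817°
θ_1 = β − ψ = -89.9956°
θ_3 = φ − θ_1 − θ_2 = -30.0014° (wrapped to (-180°,180°])

-89.996 -135.003 -30.001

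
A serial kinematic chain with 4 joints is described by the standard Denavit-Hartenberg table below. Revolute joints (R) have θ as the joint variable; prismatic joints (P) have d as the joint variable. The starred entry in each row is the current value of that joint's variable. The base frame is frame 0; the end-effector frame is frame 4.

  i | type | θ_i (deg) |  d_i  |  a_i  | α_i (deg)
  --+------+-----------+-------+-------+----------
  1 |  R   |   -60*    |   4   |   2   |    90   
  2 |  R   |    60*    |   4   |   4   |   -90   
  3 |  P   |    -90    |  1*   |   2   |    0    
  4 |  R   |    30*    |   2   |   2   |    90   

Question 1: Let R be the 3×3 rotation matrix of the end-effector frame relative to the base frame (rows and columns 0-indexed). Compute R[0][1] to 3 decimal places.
-0.433

End-effector y-axis (col 1 of R) = (-0.4330,0.7500,0.5000)
R[0][1] = -0.4330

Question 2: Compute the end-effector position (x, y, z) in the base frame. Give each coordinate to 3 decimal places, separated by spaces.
after link 1: o_1 = (1.0000, -1.7321, 4.0000)
after link 2: o_2 = (-1.4641, -5.4641, 7.4641)
after link 3: o_3 = (-3.6292, -5.7141, 7.9641)
after link 4: o_4 = (-5.7452, -5.5131, 9.8301)

-5.745 -5.513 9.830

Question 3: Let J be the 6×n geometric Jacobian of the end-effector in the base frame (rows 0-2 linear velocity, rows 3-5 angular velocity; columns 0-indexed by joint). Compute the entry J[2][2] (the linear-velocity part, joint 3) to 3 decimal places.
prismatic axis z_2 = (-0.4330,0.7500,0.5000)
J_v[:, 2] = z_2; J_ω[:, 2] = (0,0,0)
entry J[2][2] = 0.5000

0.500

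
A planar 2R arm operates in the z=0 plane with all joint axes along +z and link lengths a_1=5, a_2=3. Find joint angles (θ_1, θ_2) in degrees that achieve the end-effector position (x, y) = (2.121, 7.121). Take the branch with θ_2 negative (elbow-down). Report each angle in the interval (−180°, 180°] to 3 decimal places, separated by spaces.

cos θ_2 = (55.2073−5²−3²)/(2·5·3) = 0.7069; θ_2 = -45.0160° (elbow-down)
β = atan2(7.1210,2.1210) = 73.4138°; ψ = atan2(-2.1219,7.1207) = -16.5936°
θ_1 = β − ψ = 90.0073°

90.007 -45.016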